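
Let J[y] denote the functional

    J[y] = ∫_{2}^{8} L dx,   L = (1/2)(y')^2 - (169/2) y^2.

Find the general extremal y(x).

The Lagrangian is L = (1/2)(y')^2 - (169/2) y^2.
∂L/∂y = -169y.
∂L/∂y' = y'.
The Euler-Lagrange equation d/dx(∂L/∂y') − ∂L/∂y = 0 becomes:
    y'' + 169 y = 0
General solution: y(x) = A sin(13x) + B cos(13x), where A and B are arbitrary constants fixed by the endpoint conditions.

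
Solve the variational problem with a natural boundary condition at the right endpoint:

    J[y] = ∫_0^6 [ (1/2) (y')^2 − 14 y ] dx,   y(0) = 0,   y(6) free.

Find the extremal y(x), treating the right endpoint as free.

The Lagrangian L = (1/2) (y')^2 − 14 y gives
    ∂L/∂y = −14,   ∂L/∂y' = y'.
Euler-Lagrange: d/dx(y') − (−14) = 0, i.e. y'' + 14 = 0, so
    y(x) = −(14/2) x^2 + C1 x + C2.
Fixed left endpoint y(0) = 0 ⇒ C2 = 0.
The right endpoint x = 6 is free, so the natural (transversality) condition is ∂L/∂y' |_{x=6} = 0, i.e. y'(6) = 0.
Compute y'(x) = −14 x + C1, so y'(6) = −84 + C1 = 0 ⇒ C1 = 84.
Therefore the extremal is
    y(x) = −7 x^2 + 84 x.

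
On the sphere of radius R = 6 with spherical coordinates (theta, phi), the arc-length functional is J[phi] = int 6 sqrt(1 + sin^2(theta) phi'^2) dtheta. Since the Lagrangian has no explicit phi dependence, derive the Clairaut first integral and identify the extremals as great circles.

On the sphere of radius R = 6 with spherical coordinates (θ, φ), the induced metric is
    ds^2 = 36(dθ^2 + sin^2(θ) dφ^2).
Parameterise by θ; the arc-length functional is
    J[φ] = ∫ 6 sqrt(1 + sin^2(θ) (dφ/dθ)^2) dθ,
so L = 6 sqrt(1 + sin^2(θ) φ'^2). Compute
    ∂L/∂φ = 0  (L has no explicit φ dependence),
    ∂L/∂φ' = 6 sin^2(θ) φ' / sqrt(1 + sin^2(θ) φ'^2).
Since ∂L/∂φ = 0, the Euler-Lagrange equation
    d/dθ(∂L/∂φ') − ∂L/∂φ = 0
reduces to d/dθ(∂L/∂φ') = 0, i.e. the momentum conjugate to φ is conserved:
    6 sin^2(θ) φ' / sqrt(1 + sin^2(θ) φ'^2) = C.
The overall factor of 6 is constant, so dividing through gives Clairaut's relation sin^2(θ) φ' / sqrt(1 + sin^2(θ) φ'^2) = C' (with C' = C/6). Solving for φ' and integrating gives the great-circle family
    cot(θ) = A cos(φ − φ_0),
i.e. the intersection of the sphere with a plane through the origin. The two constants A and φ_0 (equivalently C and one phase) are fixed by the two endpoint conditions.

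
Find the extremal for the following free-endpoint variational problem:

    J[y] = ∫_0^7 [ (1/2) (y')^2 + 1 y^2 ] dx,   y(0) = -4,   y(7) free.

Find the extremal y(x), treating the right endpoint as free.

The Lagrangian L = (1/2) (y')^2 + 1 y^2 gives
    ∂L/∂y = 2 y,   ∂L/∂y' = y'.
Euler-Lagrange: y'' − 2 y = 0.
With k = sqrt(2), the general solution is
    y(x) = A cosh(sqrt(2) x) + B sinh(sqrt(2) x).
Fixed left endpoint y(0) = -4 ⇒ A = -4.
The right endpoint x = 7 is free, so the natural (transversality) condition is ∂L/∂y' |_{x=7} = 0, i.e. y'(7) = 0.
Compute y'(x) = A k sinh(k x) + B k cosh(k x), so
    y'(7) = A k sinh(k·7) + B k cosh(k·7) = 0
    ⇒ B = −A tanh(k·7) = 4 tanh(sqrt(2)·7).
Therefore the extremal is
    y(x) = −4 cosh(sqrt(2) x) + 4 tanh(sqrt(2)·7) sinh(sqrt(2) x).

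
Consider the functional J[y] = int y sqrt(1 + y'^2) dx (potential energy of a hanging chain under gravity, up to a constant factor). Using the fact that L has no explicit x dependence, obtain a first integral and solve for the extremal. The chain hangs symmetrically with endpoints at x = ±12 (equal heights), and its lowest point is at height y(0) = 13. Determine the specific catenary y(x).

The Lagrangian L(y, y') = y sqrt(1 + y'^2) has no explicit x dependence, so the Beltrami identity applies:
    L − y' ∂L/∂y' = C.
Compute ∂L/∂y' = y · y' / sqrt(1 + y'^2). Then
    L − y' ∂L/∂y'
    = y sqrt(1 + y'^2) − y · y'^2 / sqrt(1 + y'^2)
    = y (1 + y'^2 − y'^2) / sqrt(1 + y'^2)
    = y / sqrt(1 + y'^2) = C.
Squaring gives y^2 = C^2 (1 + y'^2), i.e.
    y'^2 = y^2 / C^2 − 1.
Separating variables,
    dy / sqrt(y^2 − C^2) = dx / C,
and integrating gives arccosh(y / C) = (x − a)/C, so
    y(x) = C cosh((x − a)/C),
the catenary. The constants C and a are fixed by the two endpoint conditions (and, for the hanging-chain problem, the length constraint selects C).
Now fit the given data. The endpoints x = ±12 are symmetric at equal height, so the catenary is even about its minimum: a = 0 and y(x) = C cosh(x/C). The lowest point is y(0) = C cosh(0) = C, and we are told y(0) = 13, so C = 13. Therefore
    y(x) = 13 cosh(x/13),
and at the endpoints
    y(±12) = 13 cosh(12/13).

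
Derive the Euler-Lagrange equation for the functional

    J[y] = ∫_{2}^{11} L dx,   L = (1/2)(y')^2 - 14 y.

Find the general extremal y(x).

The Lagrangian is L = (1/2)(y')^2 - 14 y.
∂L/∂y = -14.
∂L/∂y' = y'.
The Euler-Lagrange equation d/dx(∂L/∂y') − ∂L/∂y = 0 becomes:
    y'' + 14 = 0
General solution: y(x) = -7 x^2 + A x + B, where A and B are arbitrary constants fixed by the endpoint conditions.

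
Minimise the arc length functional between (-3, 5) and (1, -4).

Arc-length functional: J[y] = ∫ sqrt(1 + (y')^2) dx.
Lagrangian L = sqrt(1 + (y')^2) has no explicit y dependence, so ∂L/∂y = 0 and the Euler-Lagrange equation gives
    d/dx( y' / sqrt(1 + (y')^2) ) = 0  ⇒  y' / sqrt(1 + (y')^2) = const.
Hence y' is constant, so y(x) is affine.
Fitting the endpoints (-3, 5) and (1, -4):
    slope m = ((-4) − 5) / (1 − (-3)) = -9/4,
    intercept c = 5 − m·(-3) = -7/4.
Extremal: y(x) = (-9/4) x - 7/4.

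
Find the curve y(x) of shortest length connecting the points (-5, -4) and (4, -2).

Arc-length functional: J[y] = ∫ sqrt(1 + (y')^2) dx.
Lagrangian L = sqrt(1 + (y')^2) has no explicit y dependence, so ∂L/∂y = 0 and the Euler-Lagrange equation gives
    d/dx( y' / sqrt(1 + (y')^2) ) = 0  ⇒  y' / sqrt(1 + (y')^2) = const.
Hence y' is constant, so y(x) is affine.
Fitting the endpoints (-5, -4) and (4, -2):
    slope m = ((-2) − (-4)) / (4 − (-5)) = 2/9,
    intercept c = (-4) − m·(-5) = -26/9.
Extremal: y(x) = (2/9) x - 26/9.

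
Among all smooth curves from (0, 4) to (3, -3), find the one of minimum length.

Arc-length functional: J[y] = ∫ sqrt(1 + (y')^2) dx.
Lagrangian L = sqrt(1 + (y')^2) has no explicit y dependence, so ∂L/∂y = 0 and the Euler-Lagrange equation gives
    d/dx( y' / sqrt(1 + (y')^2) ) = 0  ⇒  y' / sqrt(1 + (y')^2) = const.
Hence y' is constant, so y(x) is affine.
Fitting the endpoints (0, 4) and (3, -3):
    slope m = ((-3) − 4) / (3 − 0) = -7/3,
    intercept c = 4 − m·0 = 4.
Extremal: y(x) = (-7/3) x + 4.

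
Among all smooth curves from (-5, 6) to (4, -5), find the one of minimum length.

Arc-length functional: J[y] = ∫ sqrt(1 + (y')^2) dx.
Lagrangian L = sqrt(1 + (y')^2) has no explicit y dependence, so ∂L/∂y = 0 and the Euler-Lagrange equation gives
    d/dx( y' / sqrt(1 + (y')^2) ) = 0  ⇒  y' / sqrt(1 + (y')^2) = const.
Hence y' is constant, so y(x) is affine.
Fitting the endpoints (-5, 6) and (4, -5):
    slope m = ((-5) − 6) / (4 − (-5)) = -11/9,
    intercept c = 6 − m·(-5) = -1/9.
Extremal: y(x) = (-11/9) x - 1/9.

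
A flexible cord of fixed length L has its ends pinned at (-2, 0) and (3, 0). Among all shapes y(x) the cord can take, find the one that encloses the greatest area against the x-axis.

Set up the augmented Lagrangian using a multiplier λ for the length constraint:
    F(y, y') = y − λ sqrt(1 + y'^2).
F has no explicit x dependence, so the Beltrami identity yields a first integral
    F − y' ∂F/∂y' = C.
Compute ∂F/∂y' = −λ y' / sqrt(1 + y'^2). Then
    y − λ sqrt(1 + y'^2) + λ y'^2 / sqrt(1 + y'^2) = C
    ⇒  y − λ / sqrt(1 + y'^2) = C.
Solving for y' and integrating gives
    (x − a)^2 + (y − b)^2 = λ^2,
a circular arc of radius λ. The constants a, b are determined by the endpoint conditions y(-2) = y(3) = 0, and λ is fixed implicitly by the length constraint
    ∫_{-2}^{3} sqrt(1 + y'^2) dx = L.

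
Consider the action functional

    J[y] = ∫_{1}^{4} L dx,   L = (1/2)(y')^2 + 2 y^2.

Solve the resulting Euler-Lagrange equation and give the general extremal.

The Lagrangian is L = (1/2)(y')^2 + 2 y^2.
∂L/∂y = 4y.
∂L/∂y' = y'.
The Euler-Lagrange equation d/dx(∂L/∂y') − ∂L/∂y = 0 becomes:
    y'' - 4 y = 0
General solution: y(x) = A e^(2x) + B e^(-2x), where A and B are arbitrary constants fixed by the endpoint conditions.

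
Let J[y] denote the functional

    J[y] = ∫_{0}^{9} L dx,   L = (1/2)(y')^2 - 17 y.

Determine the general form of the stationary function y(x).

The Lagrangian is L = (1/2)(y')^2 - 17 y.
∂L/∂y = -17.
∂L/∂y' = y'.
The Euler-Lagrange equation d/dx(∂L/∂y') − ∂L/∂y = 0 becomes:
    y'' + 17 = 0
General solution: y(x) = -(17/2) x^2 + A x + B, where A and B are arbitrary constants fixed by the endpoint conditions.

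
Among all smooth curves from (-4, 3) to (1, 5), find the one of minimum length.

Arc-length functional: J[y] = ∫ sqrt(1 + (y')^2) dx.
Lagrangian L = sqrt(1 + (y')^2) has no explicit y dependence, so ∂L/∂y = 0 and the Euler-Lagrange equation gives
    d/dx( y' / sqrt(1 + (y')^2) ) = 0  ⇒  y' / sqrt(1 + (y')^2) = const.
Hence y' is constant, so y(x) is affine.
Fitting the endpoints (-4, 3) and (1, 5):
    slope m = (5 − 3) / (1 − (-4)) = 2/5,
    intercept c = 3 − m·(-4) = 23/5.
Extremal: y(x) = (2/5) x + 23/5.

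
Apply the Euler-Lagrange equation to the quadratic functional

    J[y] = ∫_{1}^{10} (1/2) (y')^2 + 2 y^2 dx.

The Lagrangian is L = (1/2) (y')^2 + 2 y^2.
Compute ∂L/∂y = 4y, ∂L/∂y' = y'.
The Euler-Lagrange equation d/dx(∂L/∂y') − ∂L/∂y = 0 reduces to
    y'' − 4 y = 0.
Its general solution is
    y(x) = A e^(2x) + B e^(−2x),
with A, B fixed by the endpoint conditions.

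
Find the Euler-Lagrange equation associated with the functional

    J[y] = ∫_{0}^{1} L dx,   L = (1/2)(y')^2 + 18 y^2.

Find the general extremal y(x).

The Lagrangian is L = (1/2)(y')^2 + 18 y^2.
∂L/∂y = 36y.
∂L/∂y' = y'.
The Euler-Lagrange equation d/dx(∂L/∂y') − ∂L/∂y = 0 becomes:
    y'' - 36 y = 0
General solution: y(x) = A e^(6x) + B e^(-6x), where A and B are arbitrary constants fixed by the endpoint conditions.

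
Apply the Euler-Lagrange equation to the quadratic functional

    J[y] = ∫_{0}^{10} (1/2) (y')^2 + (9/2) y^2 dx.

The Lagrangian is L = (1/2) (y')^2 + (9/2) y^2.
Compute ∂L/∂y = 9y, ∂L/∂y' = y'.
The Euler-Lagrange equation d/dx(∂L/∂y') − ∂L/∂y = 0 reduces to
    y'' − 9 y = 0.
Its general solution is
    y(x) = A e^(3x) + B e^(−3x),
with A, B fixed by the endpoint conditions.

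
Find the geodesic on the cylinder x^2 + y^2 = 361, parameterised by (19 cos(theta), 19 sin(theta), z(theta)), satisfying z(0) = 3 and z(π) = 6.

Parameterise the cylinder of radius R = 19 as
    r(θ) = (19 cos θ, 19 sin θ, z(θ)).
The arc-length element is
    ds = sqrt(361 + (dz/dθ)^2) dθ,
so the Lagrangian is L = sqrt(361 + z'^2).
L depends on z' only, not on z or θ, so ∂L/∂z = 0 and
    ∂L/∂z' = z' / sqrt(361 + z'^2).
The Euler-Lagrange equation gives
    d/dθ( z' / sqrt(361 + z'^2) ) = 0,
so z' is constant. Integrating once:
    z(θ) = a θ + b,
a helix on the cylinder (a straight line when the cylinder is unrolled). The constants a, b are determined by the endpoint conditions.
With endpoint conditions z(0) = 3 and z(π) = 6: from z(0) = b we get b = 3, and a·π + 3 = 6 gives a = 3/π, so
    z(θ) = (3/π) θ + 3.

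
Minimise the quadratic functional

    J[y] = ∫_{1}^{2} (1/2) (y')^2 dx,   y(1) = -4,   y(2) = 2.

The Lagrangian is L = (1/2) (y')^2.
Compute ∂L/∂y = 0, ∂L/∂y' = y'.
The Euler-Lagrange equation d/dx(∂L/∂y') − ∂L/∂y = 0 reduces to
    y'' = 0.
Its general solution is
    y(x) = A x + B,
with A, B fixed by the endpoint conditions.
Applying the endpoint conditions y(1) = -4 and y(2) = 2: solve A·1 + B = -4 and A·2 + B = 2. Subtracting gives A(2 − 1) = 2 − -4, so A = 6, and B = -4 − A·1 = -10. Therefore
    y(x) = 6 x - 10.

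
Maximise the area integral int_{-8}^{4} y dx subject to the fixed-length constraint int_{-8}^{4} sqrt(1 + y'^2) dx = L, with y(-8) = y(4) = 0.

Set up the augmented Lagrangian using a multiplier λ for the length constraint:
    F(y, y') = y − λ sqrt(1 + y'^2).
F has no explicit x dependence, so the Beltrami identity yields a first integral
    F − y' ∂F/∂y' = C.
Compute ∂F/∂y' = −λ y' / sqrt(1 + y'^2). Then
    y − λ sqrt(1 + y'^2) + λ y'^2 / sqrt(1 + y'^2) = C
    ⇒  y − λ / sqrt(1 + y'^2) = C.
Solving for y' and integrating gives
    (x − a)^2 + (y − b)^2 = λ^2,
a circular arc of radius λ. The constants a, b are determined by the endpoint conditions y(-8) = y(4) = 0, and λ is fixed implicitly by the length constraint
    ∫_{-8}^{4} sqrt(1 + y'^2) dx = L.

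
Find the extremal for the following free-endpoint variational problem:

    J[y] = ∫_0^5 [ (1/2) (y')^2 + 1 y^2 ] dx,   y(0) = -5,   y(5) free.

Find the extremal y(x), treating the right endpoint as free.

The Lagrangian L = (1/2) (y')^2 + 1 y^2 gives
    ∂L/∂y = 2 y,   ∂L/∂y' = y'.
Euler-Lagrange: y'' − 2 y = 0.
With k = sqrt(2), the general solution is
    y(x) = A cosh(sqrt(2) x) + B sinh(sqrt(2) x).
Fixed left endpoint y(0) = -5 ⇒ A = -5.
The right endpoint x = 5 is free, so the natural (transversality) condition is ∂L/∂y' |_{x=5} = 0, i.e. y'(5) = 0.
Compute y'(x) = A k sinh(k x) + B k cosh(k x), so
    y'(5) = A k sinh(k·5) + B k cosh(k·5) = 0
    ⇒ B = −A tanh(k·5) = 5 tanh(sqrt(2)·5).
Therefore the extremal is
    y(x) = −5 cosh(sqrt(2) x) + 5 tanh(sqrt(2)·5) sinh(sqrt(2) x).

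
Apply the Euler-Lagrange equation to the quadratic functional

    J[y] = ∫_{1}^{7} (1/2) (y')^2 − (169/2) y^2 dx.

The Lagrangian is L = (1/2) (y')^2 − (169/2) y^2.
Compute ∂L/∂y = -169y, ∂L/∂y' = y'.
The Euler-Lagrange equation d/dx(∂L/∂y') − ∂L/∂y = 0 reduces to
    y'' + 169 y = 0.
Its general solution is
    y(x) = A sin(13x) + B cos(13x),
with A, B fixed by the endpoint conditions.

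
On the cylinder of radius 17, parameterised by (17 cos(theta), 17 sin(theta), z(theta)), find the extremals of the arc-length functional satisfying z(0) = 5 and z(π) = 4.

Parameterise the cylinder of radius R = 17 as
    r(θ) = (17 cos θ, 17 sin θ, z(θ)).
The arc-length element is
    ds = sqrt(289 + (dz/dθ)^2) dθ,
so the Lagrangian is L = sqrt(289 + z'^2).
L depends on z' only, not on z or θ, so ∂L/∂z = 0 and
    ∂L/∂z' = z' / sqrt(289 + z'^2).
The Euler-Lagrange equation gives
    d/dθ( z' / sqrt(289 + z'^2) ) = 0,
so z' is constant. Integrating once:
    z(θ) = a θ + b,
a helix on the cylinder (a straight line when the cylinder is unrolled). The constants a, b are determined by the endpoint conditions.
With endpoint conditions z(0) = 5 and z(π) = 4: from z(0) = b we get b = 5, and a·π + 5 = 4 gives a = -1/π, so
    z(θ) = (-1/π) θ + 5.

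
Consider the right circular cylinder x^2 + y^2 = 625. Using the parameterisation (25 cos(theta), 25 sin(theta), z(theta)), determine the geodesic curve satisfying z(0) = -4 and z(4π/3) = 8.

Parameterise the cylinder of radius R = 25 as
    r(θ) = (25 cos θ, 25 sin θ, z(θ)).
The arc-length element is
    ds = sqrt(625 + (dz/dθ)^2) dθ,
so the Lagrangian is L = sqrt(625 + z'^2).
L depends on z' only, not on z or θ, so ∂L/∂z = 0 and
    ∂L/∂z' = z' / sqrt(625 + z'^2).
The Euler-Lagrange equation gives
    d/dθ( z' / sqrt(625 + z'^2) ) = 0,
so z' is constant. Integrating once:
    z(θ) = a θ + b,
a helix on the cylinder (a straight line when the cylinder is unrolled). The constants a, b are determined by the endpoint conditions.
With endpoint conditions z(0) = -4 and z(4π/3) = 8: from z(0) = b we get b = -4, and a·4π/3 + -4 = 8 gives a = 9/π, so
    z(θ) = (9/π) θ − 4.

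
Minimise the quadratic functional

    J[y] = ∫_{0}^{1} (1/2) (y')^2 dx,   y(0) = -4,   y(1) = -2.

The Lagrangian is L = (1/2) (y')^2.
Compute ∂L/∂y = 0, ∂L/∂y' = y'.
The Euler-Lagrange equation d/dx(∂L/∂y') − ∂L/∂y = 0 reduces to
    y'' = 0.
Its general solution is
    y(x) = A x + B,
with A, B fixed by the endpoint conditions.
Applying the endpoint conditions y(0) = -4 and y(1) = -2: solve A·0 + B = -4 and A·1 + B = -2. Subtracting gives A(1 − 0) = -2 − -4, so A = 2, and B = -4 − A·0 = -4. Therefore
    y(x) = 2 x - 4.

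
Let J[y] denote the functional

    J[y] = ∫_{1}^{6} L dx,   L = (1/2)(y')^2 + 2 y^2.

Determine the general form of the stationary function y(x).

The Lagrangian is L = (1/2)(y')^2 + 2 y^2.
∂L/∂y = 4y.
∂L/∂y' = y'.
The Euler-Lagrange equation d/dx(∂L/∂y') − ∂L/∂y = 0 becomes:
    y'' - 4 y = 0
General solution: y(x) = A e^(2x) + B e^(-2x), where A and B are arbitrary constants fixed by the endpoint conditions.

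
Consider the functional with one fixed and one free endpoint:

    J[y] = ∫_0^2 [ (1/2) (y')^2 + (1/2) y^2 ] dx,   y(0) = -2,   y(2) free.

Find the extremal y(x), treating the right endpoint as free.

The Lagrangian L = (1/2) (y')^2 + (1/2) y^2 gives
    ∂L/∂y = 1 y,   ∂L/∂y' = y'.
Euler-Lagrange: y'' − y = 0.
With k = 1, the general solution is
    y(x) = A cosh(x) + B sinh(x).
Fixed left endpoint y(0) = -2 ⇒ A = -2.
The right endpoint x = 2 is free, so the natural (transversality) condition is ∂L/∂y' |_{x=2} = 0, i.e. y'(2) = 0.
Compute y'(x) = A k sinh(k x) + B k cosh(k x), so
    y'(2) = A k sinh(k·2) + B k cosh(k·2) = 0
    ⇒ B = −A tanh(k·2) = 2 tanh(1·2).
Therefore the extremal is
    y(x) = −2 cosh(1 x) + 2 tanh(1·2) sinh(1 x).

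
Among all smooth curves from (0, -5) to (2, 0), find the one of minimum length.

Arc-length functional: J[y] = ∫ sqrt(1 + (y')^2) dx.
Lagrangian L = sqrt(1 + (y')^2) has no explicit y dependence, so ∂L/∂y = 0 and the Euler-Lagrange equation gives
    d/dx( y' / sqrt(1 + (y')^2) ) = 0  ⇒  y' / sqrt(1 + (y')^2) = const.
Hence y' is constant, so y(x) is affine.
Fitting the endpoints (0, -5) and (2, 0):
    slope m = (0 − (-5)) / (2 − 0) = 5/2,
    intercept c = (-5) − m·0 = -5.
Extremal: y(x) = (5/2) x - 5.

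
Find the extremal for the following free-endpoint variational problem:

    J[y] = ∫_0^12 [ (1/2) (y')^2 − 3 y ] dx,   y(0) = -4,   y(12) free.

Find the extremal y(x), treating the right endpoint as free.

The Lagrangian L = (1/2) (y')^2 − 3 y gives
    ∂L/∂y = −3,   ∂L/∂y' = y'.
Euler-Lagrange: d/dx(y') − (−3) = 0, i.e. y'' + 3 = 0, so
    y(x) = −(3/2) x^2 + C1 x + C2.
Fixed left endpoint y(0) = -4 ⇒ C2 = -4.
The right endpoint x = 12 is free, so the natural (transversality) condition is ∂L/∂y' |_{x=12} = 0, i.e. y'(12) = 0.
Compute y'(x) = −3 x + C1, so y'(12) = −36 + C1 = 0 ⇒ C1 = 36.
Therefore the extremal is
    y(x) = −(3/2) x^2 + 36 x − 4.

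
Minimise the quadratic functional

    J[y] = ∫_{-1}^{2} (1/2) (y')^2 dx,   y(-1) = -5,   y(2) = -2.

The Lagrangian is L = (1/2) (y')^2.
Compute ∂L/∂y = 0, ∂L/∂y' = y'.
The Euler-Lagrange equation d/dx(∂L/∂y') − ∂L/∂y = 0 reduces to
    y'' = 0.
Its general solution is
    y(x) = A x + B,
with A, B fixed by the endpoint conditions.
Applying the endpoint conditions y(-1) = -5 and y(2) = -2: solve A·-1 + B = -5 and A·2 + B = -2. Subtracting gives A(2 − -1) = -2 − -5, so A = 1, and B = -5 − A·-1 = -4. Therefore
    y(x) = x - 4.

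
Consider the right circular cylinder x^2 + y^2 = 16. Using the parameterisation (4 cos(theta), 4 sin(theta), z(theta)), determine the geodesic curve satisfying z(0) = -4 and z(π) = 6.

Parameterise the cylinder of radius R = 4 as
    r(θ) = (4 cos θ, 4 sin θ, z(θ)).
The arc-length element is
    ds = sqrt(16 + (dz/dθ)^2) dθ,
so the Lagrangian is L = sqrt(16 + z'^2).
L depends on z' only, not on z or θ, so ∂L/∂z = 0 and
    ∂L/∂z' = z' / sqrt(16 + z'^2).
The Euler-Lagrange equation gives
    d/dθ( z' / sqrt(16 + z'^2) ) = 0,
so z' is constant. Integrating once:
    z(θ) = a θ + b,
a helix on the cylinder (a straight line when the cylinder is unrolled). The constants a, b are determined by the endpoint conditions.
With endpoint conditions z(0) = -4 and z(π) = 6: from z(0) = b we get b = -4, and a·π + -4 = 6 gives a = 10/π, so
    z(θ) = (10/π) θ − 4.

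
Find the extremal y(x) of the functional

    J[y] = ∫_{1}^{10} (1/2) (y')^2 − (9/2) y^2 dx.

The Lagrangian is L = (1/2) (y')^2 − (9/2) y^2.
Compute ∂L/∂y = -9y, ∂L/∂y' = y'.
The Euler-Lagrange equation d/dx(∂L/∂y') − ∂L/∂y = 0 reduces to
    y'' + 9 y = 0.
Its general solution is
    y(x) = A sin(3x) + B cos(3x),
with A, B fixed by the endpoint conditions.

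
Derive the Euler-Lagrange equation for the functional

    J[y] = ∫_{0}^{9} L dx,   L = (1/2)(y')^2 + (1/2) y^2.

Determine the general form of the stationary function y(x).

The Lagrangian is L = (1/2)(y')^2 + (1/2) y^2.
∂L/∂y = y.
∂L/∂y' = y'.
The Euler-Lagrange equation d/dx(∂L/∂y') − ∂L/∂y = 0 becomes:
    y'' - y = 0
General solution: y(x) = A e^x + B e^(-x), where A and B are arbitrary constants fixed by the endpoint conditions.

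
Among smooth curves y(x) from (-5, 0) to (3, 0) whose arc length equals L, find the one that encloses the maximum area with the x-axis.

Set up the augmented Lagrangian using a multiplier λ for the length constraint:
    F(y, y') = y − λ sqrt(1 + y'^2).
F has no explicit x dependence, so the Beltrami identity yields a first integral
    F − y' ∂F/∂y' = C.
Compute ∂F/∂y' = −λ y' / sqrt(1 + y'^2). Then
    y − λ sqrt(1 + y'^2) + λ y'^2 / sqrt(1 + y'^2) = C
    ⇒  y − λ / sqrt(1 + y'^2) = C.
Solving for y' and integrating gives
    (x − a)^2 + (y − b)^2 = λ^2,
a circular arc of radius λ. The constants a, b are determined by the endpoint conditions y(-5) = y(3) = 0, and λ is fixed implicitly by the length constraint
    ∫_{-5}^{3} sqrt(1 + y'^2) dx = L.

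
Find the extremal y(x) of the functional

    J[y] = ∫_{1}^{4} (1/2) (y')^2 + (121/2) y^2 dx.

The Lagrangian is L = (1/2) (y')^2 + (121/2) y^2.
Compute ∂L/∂y = 121y, ∂L/∂y' = y'.
The Euler-Lagrange equation d/dx(∂L/∂y') − ∂L/∂y = 0 reduces to
    y'' − 121 y = 0.
Its general solution is
    y(x) = A e^(11x) + B e^(−11x),
with A, B fixed by the endpoint conditions.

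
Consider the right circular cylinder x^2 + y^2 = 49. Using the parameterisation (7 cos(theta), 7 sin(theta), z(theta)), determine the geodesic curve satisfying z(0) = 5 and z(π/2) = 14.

Parameterise the cylinder of radius R = 7 as
    r(θ) = (7 cos θ, 7 sin θ, z(θ)).
The arc-length element is
    ds = sqrt(49 + (dz/dθ)^2) dθ,
so the Lagrangian is L = sqrt(49 + z'^2).
L depends on z' only, not on z or θ, so ∂L/∂z = 0 and
    ∂L/∂z' = z' / sqrt(49 + z'^2).
The Euler-Lagrange equation gives
    d/dθ( z' / sqrt(49 + z'^2) ) = 0,
so z' is constant. Integrating once:
    z(θ) = a θ + b,
a helix on the cylinder (a straight line when the cylinder is unrolled). The constants a, b are determined by the endpoint conditions.
With endpoint conditions z(0) = 5 and z(π/2) = 14: from z(0) = b we get b = 5, and a·π/2 + 5 = 14 gives a = 18/π, so
    z(θ) = (18/π) θ + 5.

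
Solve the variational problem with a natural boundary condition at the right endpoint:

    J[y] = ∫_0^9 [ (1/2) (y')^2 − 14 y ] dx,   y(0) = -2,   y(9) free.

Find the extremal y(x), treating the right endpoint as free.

The Lagrangian L = (1/2) (y')^2 − 14 y gives
    ∂L/∂y = −14,   ∂L/∂y' = y'.
Euler-Lagrange: d/dx(y') − (−14) = 0, i.e. y'' + 14 = 0, so
    y(x) = −(14/2) x^2 + C1 x + C2.
Fixed left endpoint y(0) = -2 ⇒ C2 = -2.
The right endpoint x = 9 is free, so the natural (transversality) condition is ∂L/∂y' |_{x=9} = 0, i.e. y'(9) = 0.
Compute y'(x) = −14 x + C1, so y'(9) = −126 + C1 = 0 ⇒ C1 = 126.
Therefore the extremal is
    y(x) = −7 x^2 + 126 x − 2.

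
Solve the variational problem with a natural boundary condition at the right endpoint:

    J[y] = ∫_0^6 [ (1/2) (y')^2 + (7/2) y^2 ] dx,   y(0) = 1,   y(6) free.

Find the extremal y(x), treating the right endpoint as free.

The Lagrangian L = (1/2) (y')^2 + (7/2) y^2 gives
    ∂L/∂y = 7 y,   ∂L/∂y' = y'.
Euler-Lagrange: y'' − 7 y = 0.
With k = sqrt(7), the general solution is
    y(x) = A cosh(sqrt(7) x) + B sinh(sqrt(7) x).
Fixed left endpoint y(0) = 1 ⇒ A = 1.
The right endpoint x = 6 is free, so the natural (transversality) condition is ∂L/∂y' |_{x=6} = 0, i.e. y'(6) = 0.
Compute y'(x) = A k sinh(k x) + B k cosh(k x), so
    y'(6) = A k sinh(k·6) + B k cosh(k·6) = 0
    ⇒ B = −A tanh(k·6) = − tanh(sqrt(7)·6).
Therefore the extremal is
    y(x) = cosh(sqrt(7) x) − tanh(sqrt(7)·6) sinh(sqrt(7) x).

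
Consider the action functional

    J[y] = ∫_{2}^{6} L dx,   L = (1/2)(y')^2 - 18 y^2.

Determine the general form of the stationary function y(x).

The Lagrangian is L = (1/2)(y')^2 - 18 y^2.
∂L/∂y = -36y.
∂L/∂y' = y'.
The Euler-Lagrange equation d/dx(∂L/∂y') − ∂L/∂y = 0 becomes:
    y'' + 36 y = 0
General solution: y(x) = A sin(6x) + B cos(6x), where A and B are arbitrary constants fixed by the endpoint conditions.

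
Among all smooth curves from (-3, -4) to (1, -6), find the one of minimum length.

Arc-length functional: J[y] = ∫ sqrt(1 + (y')^2) dx.
Lagrangian L = sqrt(1 + (y')^2) has no explicit y dependence, so ∂L/∂y = 0 and the Euler-Lagrange equation gives
    d/dx( y' / sqrt(1 + (y')^2) ) = 0  ⇒  y' / sqrt(1 + (y')^2) = const.
Hence y' is constant, so y(x) is affine.
Fitting the endpoints (-3, -4) and (1, -6):
    slope m = ((-6) − (-4)) / (1 − (-3)) = -1/2,
    intercept c = (-4) − m·(-3) = -11/2.
Extremal: y(x) = (-1/2) x - 11/2.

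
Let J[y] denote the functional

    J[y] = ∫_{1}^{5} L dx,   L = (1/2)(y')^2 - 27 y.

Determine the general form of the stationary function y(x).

The Lagrangian is L = (1/2)(y')^2 - 27 y.
∂L/∂y = -27.
∂L/∂y' = y'.
The Euler-Lagrange equation d/dx(∂L/∂y') − ∂L/∂y = 0 becomes:
    y'' + 27 = 0
General solution: y(x) = -(27/2) x^2 + A x + B, where A and B are arbitrary constants fixed by the endpoint conditions.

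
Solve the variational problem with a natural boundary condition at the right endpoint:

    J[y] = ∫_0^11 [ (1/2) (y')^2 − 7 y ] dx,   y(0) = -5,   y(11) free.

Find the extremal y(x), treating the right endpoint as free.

The Lagrangian L = (1/2) (y')^2 − 7 y gives
    ∂L/∂y = −7,   ∂L/∂y' = y'.
Euler-Lagrange: d/dx(y') − (−7) = 0, i.e. y'' + 7 = 0, so
    y(x) = −(7/2) x^2 + C1 x + C2.
Fixed left endpoint y(0) = -5 ⇒ C2 = -5.
The right endpoint x = 11 is free, so the natural (transversality) condition is ∂L/∂y' |_{x=11} = 0, i.e. y'(11) = 0.
Compute y'(x) = −7 x + C1, so y'(11) = −77 + C1 = 0 ⇒ C1 = 77.
Therefore the extremal is
    y(x) = −(7/2) x^2 + 77 x − 5.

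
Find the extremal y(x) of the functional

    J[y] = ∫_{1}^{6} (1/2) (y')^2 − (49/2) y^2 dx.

The Lagrangian is L = (1/2) (y')^2 − (49/2) y^2.
Compute ∂L/∂y = -49y, ∂L/∂y' = y'.
The Euler-Lagrange equation d/dx(∂L/∂y') − ∂L/∂y = 0 reduces to
    y'' + 49 y = 0.
Its general solution is
    y(x) = A sin(7x) + B cos(7x),
with A, B fixed by the endpoint conditions.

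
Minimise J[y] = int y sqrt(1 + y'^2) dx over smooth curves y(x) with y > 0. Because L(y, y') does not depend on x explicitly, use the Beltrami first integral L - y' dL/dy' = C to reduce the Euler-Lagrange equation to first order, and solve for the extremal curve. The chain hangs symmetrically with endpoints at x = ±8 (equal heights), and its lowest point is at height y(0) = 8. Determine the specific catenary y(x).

The Lagrangian L(y, y') = y sqrt(1 + y'^2) has no explicit x dependence, so the Beltrami identity applies:
    L − y' ∂L/∂y' = C.
Compute ∂L/∂y' = y · y' / sqrt(1 + y'^2). Then
    L − y' ∂L/∂y'
    = y sqrt(1 + y'^2) − y · y'^2 / sqrt(1 + y'^2)
    = y (1 + y'^2 − y'^2) / sqrt(1 + y'^2)
    = y / sqrt(1 + y'^2) = C.
Squaring gives y^2 = C^2 (1 + y'^2), i.e.
    y'^2 = y^2 / C^2 − 1.
Separating variables,
    dy / sqrt(y^2 − C^2) = dx / C,
and integrating gives arccosh(y / C) = (x − a)/C, so
    y(x) = C cosh((x − a)/C),
the catenary. The constants C and a are fixed by the two endpoint conditions (and, for the hanging-chain problem, the length constraint selects C).
Now fit the given data. The endpoints x = ±8 are symmetric at equal height, so the catenary is even about its minimum: a = 0 and y(x) = C cosh(x/C). The lowest point is y(0) = C cosh(0) = C, and we are told y(0) = 8, so C = 8. Therefore
    y(x) = 8 cosh(x/8),
and at the endpoints
    y(±8) = 8 cosh(8/8).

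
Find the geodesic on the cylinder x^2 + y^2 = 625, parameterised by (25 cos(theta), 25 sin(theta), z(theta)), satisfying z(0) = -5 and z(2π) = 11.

Parameterise the cylinder of radius R = 25 as
    r(θ) = (25 cos θ, 25 sin θ, z(θ)).
The arc-length element is
    ds = sqrt(625 + (dz/dθ)^2) dθ,
so the Lagrangian is L = sqrt(625 + z'^2).
L depends on z' only, not on z or θ, so ∂L/∂z = 0 and
    ∂L/∂z' = z' / sqrt(625 + z'^2).
The Euler-Lagrange equation gives
    d/dθ( z' / sqrt(625 + z'^2) ) = 0,
so z' is constant. Integrating once:
    z(θ) = a θ + b,
a helix on the cylinder (a straight line when the cylinder is unrolled). The constants a, b are determined by the endpoint conditions.
With endpoint conditions z(0) = -5 and z(2π) = 11: from z(0) = b we get b = -5, and a·2π + -5 = 11 gives a = 8/π, so
    z(θ) = (8/π) θ − 5.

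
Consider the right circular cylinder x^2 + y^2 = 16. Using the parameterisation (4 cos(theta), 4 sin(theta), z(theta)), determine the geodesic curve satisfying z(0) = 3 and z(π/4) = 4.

Parameterise the cylinder of radius R = 4 as
    r(θ) = (4 cos θ, 4 sin θ, z(θ)).
The arc-length element is
    ds = sqrt(16 + (dz/dθ)^2) dθ,
so the Lagrangian is L = sqrt(16 + z'^2).
L depends on z' only, not on z or θ, so ∂L/∂z = 0 and
    ∂L/∂z' = z' / sqrt(16 + z'^2).
The Euler-Lagrange equation gives
    d/dθ( z' / sqrt(16 + z'^2) ) = 0,
so z' is constant. Integrating once:
    z(θ) = a θ + b,
a helix on the cylinder (a straight line when the cylinder is unrolled). The constants a, b are determined by the endpoint conditions.
With endpoint conditions z(0) = 3 and z(π/4) = 4: from z(0) = b we get b = 3, and a·π/4 + 3 = 4 gives a = 4/π, so
    z(θ) = (4/π) θ + 3.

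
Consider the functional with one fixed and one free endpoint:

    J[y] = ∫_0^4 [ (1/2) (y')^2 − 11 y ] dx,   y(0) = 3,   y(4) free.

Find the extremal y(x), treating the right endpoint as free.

The Lagrangian L = (1/2) (y')^2 − 11 y gives
    ∂L/∂y = −11,   ∂L/∂y' = y'.
Euler-Lagrange: d/dx(y') − (−11) = 0, i.e. y'' + 11 = 0, so
    y(x) = −(11/2) x^2 + C1 x + C2.
Fixed left endpoint y(0) = 3 ⇒ C2 = 3.
The right endpoint x = 4 is free, so the natural (transversality) condition is ∂L/∂y' |_{x=4} = 0, i.e. y'(4) = 0.
Compute y'(x) = −11 x + C1, so y'(4) = −44 + C1 = 0 ⇒ C1 = 44.
Therefore the extremal is
    y(x) = −(11/2) x^2 + 44 x + 3.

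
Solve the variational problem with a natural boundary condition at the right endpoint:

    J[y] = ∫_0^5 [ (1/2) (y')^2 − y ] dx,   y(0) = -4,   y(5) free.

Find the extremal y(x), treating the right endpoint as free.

The Lagrangian L = (1/2) (y')^2 − y gives
    ∂L/∂y = −1,   ∂L/∂y' = y'.
Euler-Lagrange: d/dx(y') − (−1) = 0, i.e. y'' + 1 = 0, so
    y(x) = −(1/2) x^2 + C1 x + C2.
Fixed left endpoint y(0) = -4 ⇒ C2 = -4.
The right endpoint x = 5 is free, so the natural (transversality) condition is ∂L/∂y' |_{x=5} = 0, i.e. y'(5) = 0.
Compute y'(x) = −1 x + C1, so y'(5) = −5 + C1 = 0 ⇒ C1 = 5.
Therefore the extremal is
    y(x) = −x^2/2 + 5 x − 4.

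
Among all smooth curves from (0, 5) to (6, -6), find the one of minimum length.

Arc-length functional: J[y] = ∫ sqrt(1 + (y')^2) dx.
Lagrangian L = sqrt(1 + (y')^2) has no explicit y dependence, so ∂L/∂y = 0 and the Euler-Lagrange equation gives
    d/dx( y' / sqrt(1 + (y')^2) ) = 0  ⇒  y' / sqrt(1 + (y')^2) = const.
Hence y' is constant, so y(x) is affine.
Fitting the endpoints (0, 5) and (6, -6):
    slope m = ((-6) − 5) / (6 − 0) = -11/6,
    intercept c = 5 − m·0 = 5.
Extremal: y(x) = (-11/6) x + 5.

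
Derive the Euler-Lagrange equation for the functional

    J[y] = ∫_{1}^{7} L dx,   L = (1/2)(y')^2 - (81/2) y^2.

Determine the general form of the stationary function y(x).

The Lagrangian is L = (1/2)(y')^2 - (81/2) y^2.
∂L/∂y = -81y.
∂L/∂y' = y'.
The Euler-Lagrange equation d/dx(∂L/∂y') − ∂L/∂y = 0 becomes:
    y'' + 81 y = 0
General solution: y(x) = A sin(9x) + B cos(9x), where A and B are arbitrary constants fixed by the endpoint conditions.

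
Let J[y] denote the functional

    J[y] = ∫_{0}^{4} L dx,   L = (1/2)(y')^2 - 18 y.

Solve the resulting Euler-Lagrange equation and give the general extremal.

The Lagrangian is L = (1/2)(y')^2 - 18 y.
∂L/∂y = -18.
∂L/∂y' = y'.
The Euler-Lagrange equation d/dx(∂L/∂y') − ∂L/∂y = 0 becomes:
    y'' + 18 = 0
General solution: y(x) = -9 x^2 + A x + B, where A and B are arbitrary constants fixed by the endpoint conditions.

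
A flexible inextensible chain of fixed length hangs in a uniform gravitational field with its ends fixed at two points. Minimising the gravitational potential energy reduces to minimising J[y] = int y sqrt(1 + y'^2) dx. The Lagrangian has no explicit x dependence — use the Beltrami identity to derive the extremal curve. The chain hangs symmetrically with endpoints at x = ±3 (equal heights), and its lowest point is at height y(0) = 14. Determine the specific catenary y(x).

The Lagrangian L(y, y') = y sqrt(1 + y'^2) has no explicit x dependence, so the Beltrami identity applies:
    L − y' ∂L/∂y' = C.
Compute ∂L/∂y' = y · y' / sqrt(1 + y'^2). Then
    L − y' ∂L/∂y'
    = y sqrt(1 + y'^2) − y · y'^2 / sqrt(1 + y'^2)
    = y (1 + y'^2 − y'^2) / sqrt(1 + y'^2)
    = y / sqrt(1 + y'^2) = C.
Squaring gives y^2 = C^2 (1 + y'^2), i.e.
    y'^2 = y^2 / C^2 − 1.
Separating variables,
    dy / sqrt(y^2 − C^2) = dx / C,
and integrating gives arccosh(y / C) = (x − a)/C, so
    y(x) = C cosh((x − a)/C),
the catenary. The constants C and a are fixed by the two endpoint conditions (and, for the hanging-chain problem, the length constraint selects C).
Now fit the given data. The endpoints x = ±3 are symmetric at equal height, so the catenary is even about its minimum: a = 0 and y(x) = C cosh(x/C). The lowest point is y(0) = C cosh(0) = C, and we are told y(0) = 14, so C = 14. Therefore
    y(x) = 14 cosh(x/14),
and at the endpoints
    y(±3) = 14 cosh(3/14).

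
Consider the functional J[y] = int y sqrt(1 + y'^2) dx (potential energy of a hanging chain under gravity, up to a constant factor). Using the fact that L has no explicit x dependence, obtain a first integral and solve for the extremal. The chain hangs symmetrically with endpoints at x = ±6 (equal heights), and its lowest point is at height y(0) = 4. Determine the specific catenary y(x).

The Lagrangian L(y, y') = y sqrt(1 + y'^2) has no explicit x dependence, so the Beltrami identity applies:
    L − y' ∂L/∂y' = C.
Compute ∂L/∂y' = y · y' / sqrt(1 + y'^2). Then
    L − y' ∂L/∂y'
    = y sqrt(1 + y'^2) − y · y'^2 / sqrt(1 + y'^2)
    = y (1 + y'^2 − y'^2) / sqrt(1 + y'^2)
    = y / sqrt(1 + y'^2) = C.
Squaring gives y^2 = C^2 (1 + y'^2), i.e.
    y'^2 = y^2 / C^2 − 1.
Separating variables,
    dy / sqrt(y^2 − C^2) = dx / C,
and integrating gives arccosh(y / C) = (x − a)/C, so
    y(x) = C cosh((x − a)/C),
the catenary. The constants C and a are fixed by the two endpoint conditions (and, for the hanging-chain problem, the length constraint selects C).
Now fit the given data. The endpoints x = ±6 are symmetric at equal height, so the catenary is even about its minimum: a = 0 and y(x) = C cosh(x/C). The lowest point is y(0) = C cosh(0) = C, and we are told y(0) = 4, so C = 4. Therefore
    y(x) = 4 cosh(x/4),
and at the endpoints
    y(±6) = 4 cosh(6/4).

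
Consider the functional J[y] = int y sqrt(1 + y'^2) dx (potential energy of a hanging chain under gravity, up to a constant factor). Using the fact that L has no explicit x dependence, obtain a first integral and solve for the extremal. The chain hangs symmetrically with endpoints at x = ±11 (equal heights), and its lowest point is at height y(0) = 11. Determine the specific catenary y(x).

The Lagrangian L(y, y') = y sqrt(1 + y'^2) has no explicit x dependence, so the Beltrami identity applies:
    L − y' ∂L/∂y' = C.
Compute ∂L/∂y' = y · y' / sqrt(1 + y'^2). Then
    L − y' ∂L/∂y'
    = y sqrt(1 + y'^2) − y · y'^2 / sqrt(1 + y'^2)
    = y (1 + y'^2 − y'^2) / sqrt(1 + y'^2)
    = y / sqrt(1 + y'^2) = C.
Squaring gives y^2 = C^2 (1 + y'^2), i.e.
    y'^2 = y^2 / C^2 − 1.
Separating variables,
    dy / sqrt(y^2 − C^2) = dx / C,
and integrating gives arccosh(y / C) = (x − a)/C, so
    y(x) = C cosh((x − a)/C),
the catenary. The constants C and a are fixed by the two endpoint conditions (and, for the hanging-chain problem, the length constraint selects C).
Now fit the given data. The endpoints x = ±11 are symmetric at equal height, so the catenary is even about its minimum: a = 0 and y(x) = C cosh(x/C). The lowest point is y(0) = C cosh(0) = C, and we are told y(0) = 11, so C = 11. Therefore
    y(x) = 11 cosh(x/11),
and at the endpoints
    y(±11) = 11 cosh(11/11).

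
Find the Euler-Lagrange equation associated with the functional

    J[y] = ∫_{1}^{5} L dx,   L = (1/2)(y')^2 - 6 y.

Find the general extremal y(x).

The Lagrangian is L = (1/2)(y')^2 - 6 y.
∂L/∂y = -6.
∂L/∂y' = y'.
The Euler-Lagrange equation d/dx(∂L/∂y') − ∂L/∂y = 0 becomes:
    y'' + 6 = 0
General solution: y(x) = -3 x^2 + A x + B, where A and B are arbitrary constants fixed by the endpoint conditions.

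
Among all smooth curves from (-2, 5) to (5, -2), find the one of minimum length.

Arc-length functional: J[y] = ∫ sqrt(1 + (y')^2) dx.
Lagrangian L = sqrt(1 + (y')^2) has no explicit y dependence, so ∂L/∂y = 0 and the Euler-Lagrange equation gives
    d/dx( y' / sqrt(1 + (y')^2) ) = 0  ⇒  y' / sqrt(1 + (y')^2) = const.
Hence y' is constant, so y(x) is affine.
Fitting the endpoints (-2, 5) and (5, -2):
    slope m = ((-2) − 5) / (5 − (-2)) = -1,
    intercept c = 5 − m·(-2) = 3.
Extremal: y(x) = -x + 3.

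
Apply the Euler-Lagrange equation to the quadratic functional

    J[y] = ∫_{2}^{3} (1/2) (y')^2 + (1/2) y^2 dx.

The Lagrangian is L = (1/2) (y')^2 + (1/2) y^2.
Compute ∂L/∂y = y, ∂L/∂y' = y'.
The Euler-Lagrange equation d/dx(∂L/∂y') − ∂L/∂y = 0 reduces to
    y'' − y = 0.
Its general solution is
    y(x) = A e^x + B e^(−x),
with A, B fixed by the endpoint conditions.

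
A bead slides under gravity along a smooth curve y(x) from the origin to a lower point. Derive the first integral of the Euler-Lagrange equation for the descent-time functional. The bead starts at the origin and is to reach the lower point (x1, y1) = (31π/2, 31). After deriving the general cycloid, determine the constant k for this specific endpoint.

The Lagrangian L = sqrt((1 + y'^2) / y) has no explicit x dependence, so the Beltrami identity applies:
    L − y' ∂L/∂y' = C.
Compute ∂L/∂y' = y' / sqrt(y (1 + y'^2)).
Substitute:
    sqrt((1 + y'^2)/y) − y'·y' / sqrt(y (1 + y'^2))
    = (1 + y'^2) / sqrt(y (1 + y'^2)) − y'^2 / sqrt(y (1 + y'^2))
    = 1 / sqrt(y (1 + y'^2)) = C.
Squaring and rearranging gives the first integral
    y (1 + y'^2) = 1/C^2 =: k   (constant).
Solving this first-order ODE by the substitution
    y = (k/2)(1 − cos θ)
yields the cycloid parameterisation
    x(θ) = (k/2)(θ − sin θ),   y(θ) = (k/2)(1 − cos θ).
The constant k is fixed by the endpoint condition.
Now fit the given lower endpoint (x1, y1) = (31π/2, 31). At the bottom of the first arch (θ = π), the parametric equations give
    y(π) = (k/2)(1 − cos π) = k,
    x(π) = (k/2)(π − sin π) = kπ/2.
Matching y(π) = 31 gives k = 31, consistent with x(π) = 31π/2. Therefore the specific cycloid is
    x(θ) = (31/2)(θ − sin θ),   y(θ) = (31/2)(1 − cos θ).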